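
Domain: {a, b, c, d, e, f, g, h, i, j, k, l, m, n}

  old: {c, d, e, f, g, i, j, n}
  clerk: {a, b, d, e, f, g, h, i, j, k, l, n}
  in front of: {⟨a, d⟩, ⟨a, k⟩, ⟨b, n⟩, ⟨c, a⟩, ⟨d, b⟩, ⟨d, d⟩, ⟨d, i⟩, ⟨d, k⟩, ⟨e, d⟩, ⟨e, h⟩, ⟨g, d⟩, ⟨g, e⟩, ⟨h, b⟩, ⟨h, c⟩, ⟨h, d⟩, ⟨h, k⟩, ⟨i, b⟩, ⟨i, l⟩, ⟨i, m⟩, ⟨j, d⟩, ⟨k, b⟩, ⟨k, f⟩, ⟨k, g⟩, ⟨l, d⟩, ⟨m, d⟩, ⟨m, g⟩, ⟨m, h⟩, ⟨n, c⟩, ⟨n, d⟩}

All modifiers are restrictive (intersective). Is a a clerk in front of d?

⟦in front of d⟧ = {x : ⟨x, d⟩ ∈ ⟦in front of⟧} = {a, d, e, g, h, j, l, m, n}
⟦clerk⟧ = {a, b, d, e, f, g, h, i, j, k, l, n}
… ∩ ⟦in front of d⟧ = {a, b, d, e, f, g, h, i, j, k, l, n} ∩ {a, d, e, g, h, j, l, m, n} = {a, d, e, g, h, j, l, n}
⟦clerk in front of d⟧ = {a, d, e, g, h, j, l, n}; a ∈ this set.

yes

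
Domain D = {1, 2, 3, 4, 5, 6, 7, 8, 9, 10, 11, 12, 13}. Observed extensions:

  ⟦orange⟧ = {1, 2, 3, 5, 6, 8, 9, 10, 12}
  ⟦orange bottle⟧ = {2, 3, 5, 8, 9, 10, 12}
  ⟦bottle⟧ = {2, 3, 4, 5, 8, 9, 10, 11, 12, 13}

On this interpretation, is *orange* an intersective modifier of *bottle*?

⟦orange⟧ ∩ ⟦bottle⟧ = {1, 2, 3, 5, 6, 8, 9, 10, 12} ∩ {2, 3, 4, 5, 8, 9, 10, 11, 12, 13} = {2, 3, 5, 8, 9, 10, 12}
Observed ⟦orange bottle⟧ = {2, 3, 5, 8, 9, 10, 12}.
These coincide, so the modifier is intersective here.

yes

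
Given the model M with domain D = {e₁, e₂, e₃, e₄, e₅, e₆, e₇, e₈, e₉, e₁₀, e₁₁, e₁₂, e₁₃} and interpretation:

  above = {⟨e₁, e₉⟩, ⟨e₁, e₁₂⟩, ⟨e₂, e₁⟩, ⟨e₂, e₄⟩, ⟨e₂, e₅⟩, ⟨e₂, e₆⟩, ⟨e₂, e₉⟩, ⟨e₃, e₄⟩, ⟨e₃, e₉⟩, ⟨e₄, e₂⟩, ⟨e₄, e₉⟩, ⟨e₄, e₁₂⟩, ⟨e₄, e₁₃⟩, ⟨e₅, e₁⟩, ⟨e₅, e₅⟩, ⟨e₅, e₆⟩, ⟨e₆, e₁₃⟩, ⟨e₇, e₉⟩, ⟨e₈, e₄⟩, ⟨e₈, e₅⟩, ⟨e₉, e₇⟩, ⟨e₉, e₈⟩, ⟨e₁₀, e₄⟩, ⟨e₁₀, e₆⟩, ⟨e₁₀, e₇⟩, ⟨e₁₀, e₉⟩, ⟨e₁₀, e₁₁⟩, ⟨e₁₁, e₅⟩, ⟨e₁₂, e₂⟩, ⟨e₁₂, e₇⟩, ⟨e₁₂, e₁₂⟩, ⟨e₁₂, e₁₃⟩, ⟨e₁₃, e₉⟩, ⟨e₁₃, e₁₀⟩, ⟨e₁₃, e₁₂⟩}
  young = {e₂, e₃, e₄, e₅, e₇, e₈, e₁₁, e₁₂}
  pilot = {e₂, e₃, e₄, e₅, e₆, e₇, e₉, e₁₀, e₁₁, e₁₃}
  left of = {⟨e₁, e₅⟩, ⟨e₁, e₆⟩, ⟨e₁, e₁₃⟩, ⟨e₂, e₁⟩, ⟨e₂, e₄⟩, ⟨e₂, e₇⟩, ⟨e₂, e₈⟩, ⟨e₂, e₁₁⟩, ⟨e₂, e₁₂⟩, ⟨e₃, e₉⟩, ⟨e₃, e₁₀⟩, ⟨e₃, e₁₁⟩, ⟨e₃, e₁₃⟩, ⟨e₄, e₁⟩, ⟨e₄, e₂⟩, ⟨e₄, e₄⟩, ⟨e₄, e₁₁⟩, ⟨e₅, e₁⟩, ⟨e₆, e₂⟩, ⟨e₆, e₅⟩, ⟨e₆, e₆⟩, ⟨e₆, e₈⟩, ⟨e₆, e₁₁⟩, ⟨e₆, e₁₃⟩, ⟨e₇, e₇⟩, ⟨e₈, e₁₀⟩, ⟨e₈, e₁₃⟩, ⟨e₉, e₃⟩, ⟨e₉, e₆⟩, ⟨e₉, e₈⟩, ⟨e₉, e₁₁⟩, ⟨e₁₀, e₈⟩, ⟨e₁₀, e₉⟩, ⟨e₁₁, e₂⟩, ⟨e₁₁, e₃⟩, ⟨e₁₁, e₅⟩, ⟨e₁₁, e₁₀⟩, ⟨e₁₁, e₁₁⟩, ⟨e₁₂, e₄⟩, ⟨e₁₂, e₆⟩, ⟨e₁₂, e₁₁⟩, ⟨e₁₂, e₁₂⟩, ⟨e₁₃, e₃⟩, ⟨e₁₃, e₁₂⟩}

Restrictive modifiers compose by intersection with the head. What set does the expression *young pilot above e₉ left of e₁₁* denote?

⟦above e₉⟧ = {x : ⟨x, e₉⟩ ∈ ⟦above⟧} = {e₁, e₂, e₃, e₄, e₇, e₁₀, e₁₃}
⟦left of e₁₁⟧ = {x : ⟨x, e₁₁⟩ ∈ ⟦left of⟧} = {e₂, e₃, e₄, e₆, e₉, e₁₁, e₁₂}
⟦pilot⟧ = {e₂, e₃, e₄, e₅, e₆, e₇, e₉, e₁₀, e₁₁, e₁₃}
… ∩ ⟦above e₉⟧ = {e₂, e₃, e₄, e₅, e₆, e₇, e₉, e₁₀, e₁₁, e₁₃} ∩ {e₁, e₂, e₃, e₄, e₇, e₁₀, e₁₃} = {e₂, e₃, e₄, e₇, e₁₀, e₁₃}
… ∩ ⟦left of e₁₁⟧ = {e₂, e₃, e₄, e₇, e₁₀, e₁₃} ∩ {e₂, e₃, e₄, e₆, e₉, e₁₁, e₁₂} = {e₂, e₃, e₄}
… ∩ ⟦young⟧ = {e₂, e₃, e₄} ∩ {e₂, e₃, e₄, e₅, e₇, e₈, e₁₁, e₁₂} = {e₂, e₃, e₄}
So ⟦young pilot above e₉ left of e₁₁⟧ = {e₂, e₃, e₄}.

{e₂, e₃, e₄}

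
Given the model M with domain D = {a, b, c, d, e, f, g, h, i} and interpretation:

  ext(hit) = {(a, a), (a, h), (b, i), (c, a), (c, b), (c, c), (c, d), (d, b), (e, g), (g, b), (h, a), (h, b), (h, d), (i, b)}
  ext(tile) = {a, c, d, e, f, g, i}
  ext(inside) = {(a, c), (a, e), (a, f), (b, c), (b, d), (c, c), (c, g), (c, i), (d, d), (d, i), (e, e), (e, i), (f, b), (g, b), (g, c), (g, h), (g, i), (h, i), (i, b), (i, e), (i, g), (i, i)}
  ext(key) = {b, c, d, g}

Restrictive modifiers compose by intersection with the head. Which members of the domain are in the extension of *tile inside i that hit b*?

⟦inside i⟧ = {x : ⟨x, i⟩ ∈ ⟦inside⟧} = {c, d, e, g, h, i}
⟦that hit b⟧ = {x : ⟨x, b⟩ ∈ ⟦hit⟧} = {c, d, g, h, i}
⟦tile⟧ = {a, c, d, e, f, g, i}
… ∩ ⟦inside i⟧ = {a, c, d, e, f, g, i} ∩ {c, d, e, g, h, i} = {c, d, e, g, i}
… ∩ ⟦that hit b⟧ = {c, d, e, g, i} ∩ {c, d, g, h, i} = {c, d, g, i}
So ⟦tile inside i that hit b⟧ = {c, d, g, i}.

{c, d, g, i}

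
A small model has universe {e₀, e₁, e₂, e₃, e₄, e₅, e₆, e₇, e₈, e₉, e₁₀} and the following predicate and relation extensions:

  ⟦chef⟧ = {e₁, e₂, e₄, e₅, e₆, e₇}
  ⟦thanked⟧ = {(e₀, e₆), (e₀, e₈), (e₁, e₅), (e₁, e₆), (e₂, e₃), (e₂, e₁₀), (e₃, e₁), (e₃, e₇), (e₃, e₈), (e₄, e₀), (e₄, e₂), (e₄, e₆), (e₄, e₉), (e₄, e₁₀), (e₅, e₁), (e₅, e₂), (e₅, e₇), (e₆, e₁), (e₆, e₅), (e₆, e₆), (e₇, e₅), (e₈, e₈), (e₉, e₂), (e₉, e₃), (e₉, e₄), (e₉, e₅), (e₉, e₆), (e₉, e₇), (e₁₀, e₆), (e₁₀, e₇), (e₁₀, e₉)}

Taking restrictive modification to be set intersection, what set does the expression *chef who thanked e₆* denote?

⟦who thanked e₆⟧ = {x : ⟨x, e₆⟩ ∈ ⟦thanked⟧} = {e₀, e₁, e₄, e₆, e₉, e₁₀}
⟦chef⟧ = {e₁, e₂, e₄, e₅, e₆, e₇}
… ∩ ⟦who thanked e₆⟧ = {e₁, e₂, e₄, e₅, e₆, e₇} ∩ {e₀, e₁, e₄, e₆, e₉, e₁₀} = {e₁, e₄, e₆}
So ⟦chef who thanked e₆⟧ = {e₁, e₄, e₆}.

{e₁, e₄, e₆}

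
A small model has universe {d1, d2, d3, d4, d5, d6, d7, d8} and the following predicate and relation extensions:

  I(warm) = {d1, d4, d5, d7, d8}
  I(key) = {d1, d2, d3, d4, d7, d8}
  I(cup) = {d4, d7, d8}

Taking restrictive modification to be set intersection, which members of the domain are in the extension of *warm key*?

{d1, d4, d7, d8}

⟦key⟧ = {d1, d2, d3, d4, d7, d8}
… ∩ ⟦warm⟧ = {d1, d2, d3, d4, d7, d8} ∩ {d1, d4, d5, d7, d8} = {d1, d4, d7, d8}
So ⟦warm key⟧ = {d1, d4, d7, d8}.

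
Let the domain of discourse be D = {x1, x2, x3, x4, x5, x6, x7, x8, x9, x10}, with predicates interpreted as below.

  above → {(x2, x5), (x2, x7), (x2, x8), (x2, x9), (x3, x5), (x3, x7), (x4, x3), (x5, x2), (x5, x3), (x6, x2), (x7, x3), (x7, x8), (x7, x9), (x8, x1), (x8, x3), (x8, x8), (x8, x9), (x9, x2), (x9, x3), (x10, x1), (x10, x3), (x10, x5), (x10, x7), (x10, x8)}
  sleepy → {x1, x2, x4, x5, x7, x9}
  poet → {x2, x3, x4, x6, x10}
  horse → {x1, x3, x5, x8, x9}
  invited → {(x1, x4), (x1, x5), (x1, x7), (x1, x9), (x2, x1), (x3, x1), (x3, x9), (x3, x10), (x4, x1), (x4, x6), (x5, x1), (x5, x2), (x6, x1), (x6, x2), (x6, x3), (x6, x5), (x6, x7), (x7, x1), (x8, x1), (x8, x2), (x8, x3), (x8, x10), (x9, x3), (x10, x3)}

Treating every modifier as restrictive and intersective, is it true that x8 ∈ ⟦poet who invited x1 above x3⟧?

⟦who invited x1⟧ = {x : ⟨x, x1⟩ ∈ ⟦invited⟧} = {x2, x3, x4, x5, x6, x7, x8}
⟦above x3⟧ = {x : ⟨x, x3⟩ ∈ ⟦above⟧} = {x4, x5, x7, x8, x9, x10}
⟦poet⟧ = {x2, x3, x4, x6, x10}
… ∩ ⟦who invited x1⟧ = {x2, x3, x4, x6, x10} ∩ {x2, x3, x4, x5, x6, x7, x8} = {x2, x3, x4, x6}
… ∩ ⟦above x3⟧ = {x2, x3, x4, x6} ∩ {x4, x5, x7, x8, x9, x10} = {x4}
⟦poet who invited x1 above x3⟧ = {x4}; x8 ∉ this set.

no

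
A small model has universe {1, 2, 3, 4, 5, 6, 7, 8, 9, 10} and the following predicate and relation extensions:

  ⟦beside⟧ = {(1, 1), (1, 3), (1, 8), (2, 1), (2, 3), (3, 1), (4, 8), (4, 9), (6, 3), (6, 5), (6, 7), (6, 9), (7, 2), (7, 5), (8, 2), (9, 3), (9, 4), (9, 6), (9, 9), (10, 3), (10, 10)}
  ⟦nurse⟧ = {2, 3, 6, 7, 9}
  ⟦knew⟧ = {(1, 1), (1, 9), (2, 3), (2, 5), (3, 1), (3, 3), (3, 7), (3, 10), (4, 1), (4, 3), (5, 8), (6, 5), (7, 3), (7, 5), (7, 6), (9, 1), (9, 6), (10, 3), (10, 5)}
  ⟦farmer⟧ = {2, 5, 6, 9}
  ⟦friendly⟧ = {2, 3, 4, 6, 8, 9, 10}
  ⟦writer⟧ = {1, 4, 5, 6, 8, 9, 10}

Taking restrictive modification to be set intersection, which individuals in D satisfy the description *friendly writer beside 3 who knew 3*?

⟦beside 3⟧ = {x : ⟨x, 3⟩ ∈ ⟦beside⟧} = {1, 2, 6, 9, 10}
⟦who knew 3⟧ = {x : ⟨x, 3⟩ ∈ ⟦knew⟧} = {2, 3, 4, 7, 10}
⟦writer⟧ = {1, 4, 5, 6, 8, 9, 10}
… ∩ ⟦beside 3⟧ = {1, 4, 5, 6, 8, 9, 10} ∩ {1, 2, 6, 9, 10} = {1, 6, 9, 10}
… ∩ ⟦who knew 3⟧ = {1, 6, 9, 10} ∩ {2, 3, 4, 7, 10} = {10}
… ∩ ⟦friendly⟧ = {10} ∩ {2, 3, 4, 6, 8, 9, 10} = {10}
So ⟦friendly writer beside 3 who knew 3⟧ = {10}.

{10}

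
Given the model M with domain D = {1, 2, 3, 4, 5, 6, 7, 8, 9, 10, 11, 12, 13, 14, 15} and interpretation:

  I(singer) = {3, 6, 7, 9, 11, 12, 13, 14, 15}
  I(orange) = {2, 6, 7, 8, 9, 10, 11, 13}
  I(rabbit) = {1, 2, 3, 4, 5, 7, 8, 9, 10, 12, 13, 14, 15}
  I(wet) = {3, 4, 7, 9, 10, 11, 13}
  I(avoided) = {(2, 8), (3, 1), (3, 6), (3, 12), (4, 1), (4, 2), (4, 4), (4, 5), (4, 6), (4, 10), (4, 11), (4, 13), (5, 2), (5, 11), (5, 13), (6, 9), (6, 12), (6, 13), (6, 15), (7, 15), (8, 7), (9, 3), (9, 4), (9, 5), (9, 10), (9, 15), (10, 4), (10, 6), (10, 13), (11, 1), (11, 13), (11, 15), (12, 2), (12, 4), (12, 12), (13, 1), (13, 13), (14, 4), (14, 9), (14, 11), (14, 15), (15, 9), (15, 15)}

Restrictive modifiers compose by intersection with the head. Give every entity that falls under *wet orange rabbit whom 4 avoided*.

⟦whom 4 avoided⟧ = {x : ⟨4, x⟩ ∈ ⟦avoided⟧} = {1, 2, 4, 5, 6, 10, 11, 13}
⟦rabbit⟧ = {1, 2, 3, 4, 5, 7, 8, 9, 10, 12, 13, 14, 15}
… ∩ ⟦whom 4 avoided⟧ = {1, 2, 3, 4, 5, 7, 8, 9, 10, 12, 13, 14, 15} ∩ {1, 2, 4, 5, 6, 10, 11, 13} = {1, 2, 4, 5, 10, 13}
… ∩ ⟦wet⟧ = {1, 2, 4, 5, 10, 13} ∩ {3, 4, 7, 9, 10, 11, 13} = {4, 10, 13}
… ∩ ⟦orange⟧ = {4, 10, 13} ∩ {2, 6, 7, 8, 9, 10, 11, 13} = {10, 13}
So ⟦wet orange rabbit whom 4 avoided⟧ = {10, 13}.

{10, 13}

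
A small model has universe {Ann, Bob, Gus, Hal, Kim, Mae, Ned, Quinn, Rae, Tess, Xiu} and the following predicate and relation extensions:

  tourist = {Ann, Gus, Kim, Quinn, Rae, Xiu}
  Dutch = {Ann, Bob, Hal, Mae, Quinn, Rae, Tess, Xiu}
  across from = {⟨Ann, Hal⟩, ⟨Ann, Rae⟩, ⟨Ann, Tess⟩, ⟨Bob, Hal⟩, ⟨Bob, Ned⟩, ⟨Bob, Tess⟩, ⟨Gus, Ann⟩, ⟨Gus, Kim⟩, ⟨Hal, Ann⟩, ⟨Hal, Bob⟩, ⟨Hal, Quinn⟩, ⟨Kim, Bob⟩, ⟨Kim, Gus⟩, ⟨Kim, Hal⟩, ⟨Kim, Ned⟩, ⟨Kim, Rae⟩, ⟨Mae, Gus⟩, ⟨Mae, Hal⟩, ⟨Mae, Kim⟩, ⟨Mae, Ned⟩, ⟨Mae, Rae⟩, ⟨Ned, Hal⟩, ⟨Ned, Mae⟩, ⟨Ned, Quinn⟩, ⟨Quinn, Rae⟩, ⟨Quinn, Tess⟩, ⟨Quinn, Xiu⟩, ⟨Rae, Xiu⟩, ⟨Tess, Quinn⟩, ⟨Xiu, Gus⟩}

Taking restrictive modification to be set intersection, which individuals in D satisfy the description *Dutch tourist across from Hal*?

{Ann}

⟦across from Hal⟧ = {x : ⟨x, Hal⟩ ∈ ⟦across from⟧} = {Ann, Bob, Kim, Mae, Ned}
⟦tourist⟧ = {Ann, Gus, Kim, Quinn, Rae, Xiu}
… ∩ ⟦across from Hal⟧ = {Ann, Gus, Kim, Quinn, Rae, Xiu} ∩ {Ann, Bob, Kim, Mae, Ned} = {Ann, Kim}
… ∩ ⟦Dutch⟧ = {Ann, Kim} ∩ {Ann, Bob, Hal, Mae, Quinn, Rae, Tess, Xiu} = {Ann}
So ⟦Dutch tourist across from Hal⟧ = {Ann}.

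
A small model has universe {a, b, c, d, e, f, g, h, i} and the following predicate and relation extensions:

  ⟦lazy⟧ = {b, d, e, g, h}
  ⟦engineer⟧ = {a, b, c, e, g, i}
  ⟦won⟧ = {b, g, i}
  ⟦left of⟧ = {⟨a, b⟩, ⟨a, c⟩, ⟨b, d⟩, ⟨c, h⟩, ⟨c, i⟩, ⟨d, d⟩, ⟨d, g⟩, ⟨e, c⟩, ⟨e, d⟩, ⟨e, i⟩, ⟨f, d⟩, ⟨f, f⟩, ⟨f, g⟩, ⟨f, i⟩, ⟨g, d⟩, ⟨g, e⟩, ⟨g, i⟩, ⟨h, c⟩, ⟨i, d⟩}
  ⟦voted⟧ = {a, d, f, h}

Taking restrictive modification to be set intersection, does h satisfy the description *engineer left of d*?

no

⟦left of d⟧ = {x : ⟨x, d⟩ ∈ ⟦left of⟧} = {b, d, e, f, g, i}
⟦engineer⟧ = {a, b, c, e, g, i}
… ∩ ⟦left of d⟧ = {a, b, c, e, g, i} ∩ {b, d, e, f, g, i} = {b, e, g, i}
⟦engineer left of d⟧ = {b, e, g, i}; h ∉ this set.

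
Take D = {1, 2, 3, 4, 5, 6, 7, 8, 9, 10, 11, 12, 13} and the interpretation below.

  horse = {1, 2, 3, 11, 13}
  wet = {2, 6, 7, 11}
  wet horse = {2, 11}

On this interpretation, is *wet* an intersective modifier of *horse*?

yes

⟦wet⟧ ∩ ⟦horse⟧ = {2, 6, 7, 11} ∩ {1, 2, 3, 11, 13} = {2, 11}
Observed ⟦wet horse⟧ = {2, 11}.
These coincide, so the modifier is intersective here.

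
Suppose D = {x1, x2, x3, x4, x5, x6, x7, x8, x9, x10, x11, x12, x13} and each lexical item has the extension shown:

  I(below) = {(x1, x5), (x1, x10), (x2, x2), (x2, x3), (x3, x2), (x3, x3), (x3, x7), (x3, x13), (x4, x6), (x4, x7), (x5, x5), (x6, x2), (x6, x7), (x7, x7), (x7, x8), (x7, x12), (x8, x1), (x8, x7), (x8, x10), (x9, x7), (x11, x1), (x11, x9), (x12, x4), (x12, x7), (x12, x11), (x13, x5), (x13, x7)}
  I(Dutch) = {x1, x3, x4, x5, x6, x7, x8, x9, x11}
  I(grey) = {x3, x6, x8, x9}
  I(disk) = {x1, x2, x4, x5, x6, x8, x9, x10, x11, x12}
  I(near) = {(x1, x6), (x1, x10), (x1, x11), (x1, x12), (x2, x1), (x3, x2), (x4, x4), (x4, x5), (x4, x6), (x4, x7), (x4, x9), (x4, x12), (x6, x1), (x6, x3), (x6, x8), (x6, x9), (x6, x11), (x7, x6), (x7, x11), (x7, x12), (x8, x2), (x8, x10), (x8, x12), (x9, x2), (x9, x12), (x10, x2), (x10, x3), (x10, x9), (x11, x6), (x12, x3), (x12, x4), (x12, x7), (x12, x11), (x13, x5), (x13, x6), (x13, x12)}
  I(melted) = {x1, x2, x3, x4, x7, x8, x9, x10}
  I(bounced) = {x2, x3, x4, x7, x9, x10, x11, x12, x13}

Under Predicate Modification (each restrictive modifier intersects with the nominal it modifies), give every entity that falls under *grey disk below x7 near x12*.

⟦below x7⟧ = {x : ⟨x, x7⟩ ∈ ⟦below⟧} = {x3, x4, x6, x7, x8, x9, x12, x13}
⟦near x12⟧ = {x : ⟨x, x12⟩ ∈ ⟦near⟧} = {x1, x4, x7, x8, x9, x13}
⟦disk⟧ = {x1, x2, x4, x5, x6, x8, x9, x10, x11, x12}
… ∩ ⟦below x7⟧ = {x1, x2, x4, x5, x6, x8, x9, x10, x11, x12} ∩ {x3, x4, x6, x7, x8, x9, x12, x13} = {x4, x6, x8, x9, x12}
… ∩ ⟦near x12⟧ = {x4, x6, x8, x9, x12} ∩ {x1, x4, x7, x8, x9, x13} = {x4, x8, x9}
… ∩ ⟦grey⟧ = {x4, x8, x9} ∩ {x3, x6, x8, x9} = {x8, x9}
So ⟦grey disk below x7 near x12⟧ = {x8, x9}.

{x8, x9}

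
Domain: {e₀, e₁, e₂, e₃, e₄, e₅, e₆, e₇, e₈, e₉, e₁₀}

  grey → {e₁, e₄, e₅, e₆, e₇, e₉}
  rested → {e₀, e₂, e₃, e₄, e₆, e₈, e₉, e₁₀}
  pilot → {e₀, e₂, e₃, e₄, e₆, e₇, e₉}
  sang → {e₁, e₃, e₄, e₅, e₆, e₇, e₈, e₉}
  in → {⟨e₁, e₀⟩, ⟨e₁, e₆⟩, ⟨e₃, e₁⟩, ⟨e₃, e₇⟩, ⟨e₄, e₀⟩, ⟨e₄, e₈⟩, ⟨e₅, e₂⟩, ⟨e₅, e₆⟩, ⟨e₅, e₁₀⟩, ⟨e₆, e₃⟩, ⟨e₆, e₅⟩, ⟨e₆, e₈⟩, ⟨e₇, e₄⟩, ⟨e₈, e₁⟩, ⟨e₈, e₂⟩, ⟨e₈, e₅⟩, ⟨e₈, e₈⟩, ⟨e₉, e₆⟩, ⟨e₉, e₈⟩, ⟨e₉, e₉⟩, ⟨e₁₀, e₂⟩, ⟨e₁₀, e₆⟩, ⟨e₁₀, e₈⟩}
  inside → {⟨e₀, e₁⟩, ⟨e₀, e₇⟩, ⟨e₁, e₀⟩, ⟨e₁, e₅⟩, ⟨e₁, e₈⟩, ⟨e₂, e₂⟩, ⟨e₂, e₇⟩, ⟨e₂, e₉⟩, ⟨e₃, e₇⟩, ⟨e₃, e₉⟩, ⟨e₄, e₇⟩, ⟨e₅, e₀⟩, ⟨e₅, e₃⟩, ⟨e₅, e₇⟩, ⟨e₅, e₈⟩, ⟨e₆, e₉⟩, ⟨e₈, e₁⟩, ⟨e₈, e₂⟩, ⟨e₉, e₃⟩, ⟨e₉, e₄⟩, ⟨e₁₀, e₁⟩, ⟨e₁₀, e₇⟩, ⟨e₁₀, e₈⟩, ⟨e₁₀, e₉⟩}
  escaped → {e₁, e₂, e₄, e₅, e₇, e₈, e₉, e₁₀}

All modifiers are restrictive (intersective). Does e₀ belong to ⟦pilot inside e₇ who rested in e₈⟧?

⟦inside e₇⟧ = {x : ⟨x, e₇⟩ ∈ ⟦inside⟧} = {e₀, e₂, e₃, e₄, e₅, e₁₀}
⟦who rested⟧ = ⟦rested⟧ = {e₀, e₂, e₃, e₄, e₆, e₈, e₉, e₁₀}
⟦in e₈⟧ = {x : ⟨x, e₈⟩ ∈ ⟦in⟧} = {e₄, e₆, e₈, e₉, e₁₀}
⟦pilot⟧ = {e₀, e₂, e₃, e₄, e₆, e₇, e₉}
… ∩ ⟦inside e₇⟧ = {e₀, e₂, e₃, e₄, e₆, e₇, e₉} ∩ {e₀, e₂, e₃, e₄, e₅, e₁₀} = {e₀, e₂, e₃, e₄}
… ∩ ⟦who rested⟧ = {e₀, e₂, e₃, e₄} ∩ {e₀, e₂, e₃, e₄, e₆, e₈, e₉, e₁₀} = {e₀, e₂, e₃, e₄}
… ∩ ⟦in e₈⟧ = {e₀, e₂, e₃, e₄} ∩ {e₄, e₆, e₈, e₉, e₁₀} = {e₄}
⟦pilot inside e₇ who rested in e₈⟧ = {e₄}; e₀ ∉ this set.

no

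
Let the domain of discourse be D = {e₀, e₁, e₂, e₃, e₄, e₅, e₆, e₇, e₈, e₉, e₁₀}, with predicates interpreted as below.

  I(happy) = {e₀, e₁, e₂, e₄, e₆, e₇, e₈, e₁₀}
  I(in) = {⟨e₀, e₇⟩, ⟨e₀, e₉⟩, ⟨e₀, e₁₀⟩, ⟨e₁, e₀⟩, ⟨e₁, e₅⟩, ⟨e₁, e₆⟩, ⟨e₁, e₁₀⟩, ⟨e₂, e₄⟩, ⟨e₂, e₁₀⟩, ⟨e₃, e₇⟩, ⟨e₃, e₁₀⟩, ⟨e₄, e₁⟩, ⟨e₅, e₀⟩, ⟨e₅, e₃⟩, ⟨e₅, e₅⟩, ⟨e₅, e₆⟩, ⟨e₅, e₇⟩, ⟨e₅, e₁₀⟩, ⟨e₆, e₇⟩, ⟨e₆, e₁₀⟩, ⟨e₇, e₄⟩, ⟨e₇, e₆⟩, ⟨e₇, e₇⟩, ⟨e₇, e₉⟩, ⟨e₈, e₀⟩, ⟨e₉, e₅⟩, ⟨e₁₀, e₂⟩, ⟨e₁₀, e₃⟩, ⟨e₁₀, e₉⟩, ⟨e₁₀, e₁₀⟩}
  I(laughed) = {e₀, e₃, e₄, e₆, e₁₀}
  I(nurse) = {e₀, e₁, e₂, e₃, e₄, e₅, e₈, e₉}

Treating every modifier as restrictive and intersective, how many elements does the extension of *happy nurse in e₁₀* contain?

⟦in e₁₀⟧ = {x : ⟨x, e₁₀⟩ ∈ ⟦in⟧} = {e₀, e₁, e₂, e₃, e₅, e₆, e₁₀}
⟦nurse⟧ = {e₀, e₁, e₂, e₃, e₄, e₅, e₈, e₉}
… ∩ ⟦in e₁₀⟧ = {e₀, e₁, e₂, e₃, e₄, e₅, e₈, e₉} ∩ {e₀, e₁, e₂, e₃, e₅, e₆, e₁₀} = {e₀, e₁, e₂, e₃, e₅}
… ∩ ⟦happy⟧ = {e₀, e₁, e₂, e₃, e₅} ∩ {e₀, e₁, e₂, e₄, e₆, e₇, e₈, e₁₀} = {e₀, e₁, e₂}
⟦happy nurse in e₁₀⟧ = {e₀, e₁, e₂}, so the cardinality is 3.

3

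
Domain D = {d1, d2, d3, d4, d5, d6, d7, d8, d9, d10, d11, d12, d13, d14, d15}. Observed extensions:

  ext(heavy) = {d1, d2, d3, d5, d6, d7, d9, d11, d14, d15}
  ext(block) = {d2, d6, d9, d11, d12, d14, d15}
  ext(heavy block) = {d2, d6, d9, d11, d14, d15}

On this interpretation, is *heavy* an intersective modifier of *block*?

⟦heavy⟧ ∩ ⟦block⟧ = {d1, d2, d3, d5, d6, d7, d9, d11, d14, d15} ∩ {d2, d6, d9, d11, d12, d14, d15} = {d2, d6, d9, d11, d14, d15}
Observed ⟦heavy block⟧ = {d2, d6, d9, d11, d14, d15}.
These coincide, so the modifier is intersective here.

yes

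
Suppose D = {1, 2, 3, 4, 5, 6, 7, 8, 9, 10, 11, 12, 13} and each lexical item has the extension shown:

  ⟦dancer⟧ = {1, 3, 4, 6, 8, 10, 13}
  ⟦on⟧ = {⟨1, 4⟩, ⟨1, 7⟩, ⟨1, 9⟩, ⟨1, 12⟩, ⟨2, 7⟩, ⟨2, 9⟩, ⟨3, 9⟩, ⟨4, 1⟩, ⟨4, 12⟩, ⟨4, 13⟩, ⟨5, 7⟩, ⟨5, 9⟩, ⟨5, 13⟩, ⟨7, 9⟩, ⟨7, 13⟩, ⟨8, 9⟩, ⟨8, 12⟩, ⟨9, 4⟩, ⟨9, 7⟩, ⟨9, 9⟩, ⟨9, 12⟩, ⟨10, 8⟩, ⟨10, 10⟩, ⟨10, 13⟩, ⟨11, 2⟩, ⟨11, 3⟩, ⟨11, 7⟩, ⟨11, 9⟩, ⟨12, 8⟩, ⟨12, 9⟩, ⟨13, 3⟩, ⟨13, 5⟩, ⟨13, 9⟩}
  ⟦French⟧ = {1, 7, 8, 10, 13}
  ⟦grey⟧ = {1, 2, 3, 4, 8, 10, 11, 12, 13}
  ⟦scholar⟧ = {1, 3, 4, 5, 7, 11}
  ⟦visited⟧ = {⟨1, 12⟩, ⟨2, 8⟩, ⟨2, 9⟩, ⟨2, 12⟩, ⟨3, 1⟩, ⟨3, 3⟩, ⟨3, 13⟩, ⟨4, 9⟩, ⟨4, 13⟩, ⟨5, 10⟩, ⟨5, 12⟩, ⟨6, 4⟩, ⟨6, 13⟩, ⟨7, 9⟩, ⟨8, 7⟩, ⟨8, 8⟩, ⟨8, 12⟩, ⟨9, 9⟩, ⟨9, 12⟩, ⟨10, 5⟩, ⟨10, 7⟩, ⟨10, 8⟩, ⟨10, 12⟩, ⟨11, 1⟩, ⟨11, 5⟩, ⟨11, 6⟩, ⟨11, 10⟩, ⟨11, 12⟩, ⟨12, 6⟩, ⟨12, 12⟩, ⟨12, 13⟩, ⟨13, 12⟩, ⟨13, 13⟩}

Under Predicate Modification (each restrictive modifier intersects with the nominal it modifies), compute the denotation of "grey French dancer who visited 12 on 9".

⟦who visited 12⟧ = {x : ⟨x, 12⟩ ∈ ⟦visited⟧} = {1, 2, 5, 8, 9, 10, 11, 12, 13}
⟦on 9⟧ = {x : ⟨x, 9⟩ ∈ ⟦on⟧} = {1, 2, 3, 5, 7, 8, 9, 11, 12, 13}
⟦dancer⟧ = {1, 3, 4, 6, 8, 10, 13}
… ∩ ⟦who visited 12⟧ = {1, 3, 4, 6, 8, 10, 13} ∩ {1, 2, 5, 8, 9, 10, 11, 12, 13} = {1, 8, 10, 13}
… ∩ ⟦on 9⟧ = {1, 8, 10, 13} ∩ {1, 2, 3, 5, 7, 8, 9, 11, 12, 13} = {1, 8, 13}
… ∩ ⟦grey⟧ = {1, 8, 13} ∩ {1, 2, 3, 4, 8, 10, 11, 12, 13} = {1, 8, 13}
… ∩ ⟦French⟧ = {1, 8, 13} ∩ {1, 7, 8, 10, 13} = {1, 8, 13}
So ⟦grey French dancer who visited 12 on 9⟧ = {1, 8, 13}.

{1, 8, 13}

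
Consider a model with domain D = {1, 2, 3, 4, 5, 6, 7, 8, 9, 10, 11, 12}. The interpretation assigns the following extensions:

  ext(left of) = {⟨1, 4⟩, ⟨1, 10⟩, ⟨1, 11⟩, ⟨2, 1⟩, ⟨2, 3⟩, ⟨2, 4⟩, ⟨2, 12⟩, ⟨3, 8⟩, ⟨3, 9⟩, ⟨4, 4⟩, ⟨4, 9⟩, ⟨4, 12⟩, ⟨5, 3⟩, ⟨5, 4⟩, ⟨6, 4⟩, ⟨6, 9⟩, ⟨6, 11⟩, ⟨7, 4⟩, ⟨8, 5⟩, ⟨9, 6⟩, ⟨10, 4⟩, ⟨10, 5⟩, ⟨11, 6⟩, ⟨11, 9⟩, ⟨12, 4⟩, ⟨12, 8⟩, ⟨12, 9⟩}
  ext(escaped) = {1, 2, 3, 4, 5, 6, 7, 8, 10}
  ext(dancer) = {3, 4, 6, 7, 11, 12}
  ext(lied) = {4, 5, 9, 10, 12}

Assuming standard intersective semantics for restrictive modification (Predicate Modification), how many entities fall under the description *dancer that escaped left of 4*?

3

⟦that escaped⟧ = ⟦escaped⟧ = {1, 2, 3, 4, 5, 6, 7, 8, 10}
⟦left of 4⟧ = {x : ⟨x, 4⟩ ∈ ⟦left of⟧} = {1, 2, 4, 5, 6, 7, 10, 12}
⟦dancer⟧ = {3, 4, 6, 7, 11, 12}
… ∩ ⟦that escaped⟧ = {3, 4, 6, 7, 11, 12} ∩ {1, 2, 3, 4, 5, 6, 7, 8, 10} = {3, 4, 6, 7}
… ∩ ⟦left of 4⟧ = {3, 4, 6, 7} ∩ {1, 2, 4, 5, 6, 7, 10, 12} = {4, 6, 7}
⟦dancer that escaped left of 4⟧ = {4, 6, 7}, so the cardinality is 3.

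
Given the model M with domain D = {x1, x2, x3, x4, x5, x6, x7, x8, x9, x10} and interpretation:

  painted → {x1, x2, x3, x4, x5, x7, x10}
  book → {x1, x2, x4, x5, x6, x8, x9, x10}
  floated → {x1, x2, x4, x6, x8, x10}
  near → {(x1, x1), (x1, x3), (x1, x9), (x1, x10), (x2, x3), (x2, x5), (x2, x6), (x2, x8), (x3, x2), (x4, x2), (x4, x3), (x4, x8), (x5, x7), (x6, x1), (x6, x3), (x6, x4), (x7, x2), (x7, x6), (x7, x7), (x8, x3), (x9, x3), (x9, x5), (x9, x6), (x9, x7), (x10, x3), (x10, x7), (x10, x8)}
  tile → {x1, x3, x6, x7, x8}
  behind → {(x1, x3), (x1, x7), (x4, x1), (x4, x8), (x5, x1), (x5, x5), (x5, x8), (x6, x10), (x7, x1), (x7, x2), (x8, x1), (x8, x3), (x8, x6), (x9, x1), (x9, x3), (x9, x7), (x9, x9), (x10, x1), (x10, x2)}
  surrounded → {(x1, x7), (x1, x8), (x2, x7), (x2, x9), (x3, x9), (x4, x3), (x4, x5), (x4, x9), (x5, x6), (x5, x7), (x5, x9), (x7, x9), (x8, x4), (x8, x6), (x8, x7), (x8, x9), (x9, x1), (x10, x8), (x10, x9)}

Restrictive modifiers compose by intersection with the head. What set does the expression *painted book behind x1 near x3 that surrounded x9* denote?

{x4, x10}

⟦behind x1⟧ = {x : ⟨x, x1⟩ ∈ ⟦behind⟧} = {x4, x5, x7, x8, x9, x10}
⟦near x3⟧ = {x : ⟨x, x3⟩ ∈ ⟦near⟧} = {x1, x2, x4, x6, x8, x9, x10}
⟦that surrounded x9⟧ = {x : ⟨x, x9⟩ ∈ ⟦surrounded⟧} = {x2, x3, x4, x5, x7, x8, x10}
⟦book⟧ = {x1, x2, x4, x5, x6, x8, x9, x10}
… ∩ ⟦behind x1⟧ = {x1, x2, x4, x5, x6, x8, x9, x10} ∩ {x4, x5, x7, x8, x9, x10} = {x4, x5, x8, x9, x10}
… ∩ ⟦near x3⟧ = {x4, x5, x8, x9, x10} ∩ {x1, x2, x4, x6, x8, x9, x10} = {x4, x8, x9, x10}
… ∩ ⟦that surrounded x9⟧ = {x4, x8, x9, x10} ∩ {x2, x3, x4, x5, x7, x8, x10} = {x4, x8, x10}
… ∩ ⟦painted⟧ = {x4, x8, x10} ∩ {x1, x2, x3, x4, x5, x7, x10} = {x4, x10}
So ⟦painted book behind x1 near x3 that surrounded x9⟧ = {x4, x10}.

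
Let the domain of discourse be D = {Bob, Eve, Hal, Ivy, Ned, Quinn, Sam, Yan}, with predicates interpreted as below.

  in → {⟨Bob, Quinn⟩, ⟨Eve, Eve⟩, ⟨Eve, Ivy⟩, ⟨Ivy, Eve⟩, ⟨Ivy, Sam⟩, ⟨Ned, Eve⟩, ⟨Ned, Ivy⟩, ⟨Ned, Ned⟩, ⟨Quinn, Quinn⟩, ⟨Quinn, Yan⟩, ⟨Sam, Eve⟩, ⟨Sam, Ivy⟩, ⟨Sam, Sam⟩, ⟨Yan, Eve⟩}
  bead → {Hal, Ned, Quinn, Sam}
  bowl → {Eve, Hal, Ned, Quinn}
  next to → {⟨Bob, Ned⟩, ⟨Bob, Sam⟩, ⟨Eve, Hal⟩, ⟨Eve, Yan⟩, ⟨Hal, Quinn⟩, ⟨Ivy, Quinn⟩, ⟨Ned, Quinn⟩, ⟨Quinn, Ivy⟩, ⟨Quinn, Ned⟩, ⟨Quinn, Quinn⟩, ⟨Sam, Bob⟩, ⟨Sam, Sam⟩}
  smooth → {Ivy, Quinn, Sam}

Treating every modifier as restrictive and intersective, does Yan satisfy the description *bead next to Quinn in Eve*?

no

⟦next to Quinn⟧ = {x : ⟨x, Quinn⟩ ∈ ⟦next to⟧} = {Hal, Ivy, Ned, Quinn}
⟦in Eve⟧ = {x : ⟨x, Eve⟩ ∈ ⟦in⟧} = {Eve, Ivy, Ned, Sam, Yan}
⟦bead⟧ = {Hal, Ned, Quinn, Sam}
… ∩ ⟦next to Quinn⟧ = {Hal, Ned, Quinn, Sam} ∩ {Hal, Ivy, Ned, Quinn} = {Hal, Ned, Quinn}
… ∩ ⟦in Eve⟧ = {Hal, Ned, Quinn} ∩ {Eve, Ivy, Ned, Sam, Yan} = {Ned}
⟦bead next to Quinn in Eve⟧ = {Ned}; Yan ∉ this set.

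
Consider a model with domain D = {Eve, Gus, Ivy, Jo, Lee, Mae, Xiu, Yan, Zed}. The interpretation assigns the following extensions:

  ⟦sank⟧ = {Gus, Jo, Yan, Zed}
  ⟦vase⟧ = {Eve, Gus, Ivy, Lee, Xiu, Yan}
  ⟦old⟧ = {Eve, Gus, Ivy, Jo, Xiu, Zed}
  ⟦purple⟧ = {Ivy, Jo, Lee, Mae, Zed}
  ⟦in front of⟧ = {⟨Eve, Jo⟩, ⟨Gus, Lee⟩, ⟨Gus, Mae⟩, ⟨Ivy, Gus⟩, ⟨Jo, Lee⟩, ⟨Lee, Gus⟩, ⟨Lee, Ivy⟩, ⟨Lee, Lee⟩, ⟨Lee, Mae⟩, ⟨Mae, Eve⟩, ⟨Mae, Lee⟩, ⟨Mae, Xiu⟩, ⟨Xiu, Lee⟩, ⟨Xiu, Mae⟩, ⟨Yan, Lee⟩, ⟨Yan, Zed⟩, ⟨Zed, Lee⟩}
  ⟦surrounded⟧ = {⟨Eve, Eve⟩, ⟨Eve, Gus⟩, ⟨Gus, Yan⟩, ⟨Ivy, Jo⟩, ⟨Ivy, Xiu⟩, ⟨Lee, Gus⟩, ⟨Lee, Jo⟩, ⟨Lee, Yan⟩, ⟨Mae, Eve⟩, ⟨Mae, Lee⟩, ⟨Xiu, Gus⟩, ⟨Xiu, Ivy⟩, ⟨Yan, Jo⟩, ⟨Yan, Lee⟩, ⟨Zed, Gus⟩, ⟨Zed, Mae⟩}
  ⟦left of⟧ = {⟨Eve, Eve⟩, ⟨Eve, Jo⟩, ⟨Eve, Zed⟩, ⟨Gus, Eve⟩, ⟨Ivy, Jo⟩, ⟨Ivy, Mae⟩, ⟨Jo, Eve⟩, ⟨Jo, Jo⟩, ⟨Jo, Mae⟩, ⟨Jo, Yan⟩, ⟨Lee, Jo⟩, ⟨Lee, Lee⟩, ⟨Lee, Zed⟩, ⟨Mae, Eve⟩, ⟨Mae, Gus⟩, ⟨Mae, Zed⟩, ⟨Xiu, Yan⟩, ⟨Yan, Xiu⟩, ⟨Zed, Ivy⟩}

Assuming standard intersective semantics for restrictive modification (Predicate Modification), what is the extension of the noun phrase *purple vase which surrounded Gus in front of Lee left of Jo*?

{Lee}

⟦which surrounded Gus⟧ = {x : ⟨x, Gus⟩ ∈ ⟦surrounded⟧} = {Eve, Lee, Xiu, Zed}
⟦in front of Lee⟧ = {x : ⟨x, Lee⟩ ∈ ⟦in front of⟧} = {Gus, Jo, Lee, Mae, Xiu, Yan, Zed}
⟦left of Jo⟧ = {x : ⟨x, Jo⟩ ∈ ⟦left of⟧} = {Eve, Ivy, Jo, Lee}
⟦vase⟧ = {Eve, Gus, Ivy, Lee, Xiu, Yan}
… ∩ ⟦which surrounded Gus⟧ = {Eve, Gus, Ivy, Lee, Xiu, Yan} ∩ {Eve, Lee, Xiu, Zed} = {Eve, Lee, Xiu}
… ∩ ⟦in front of Lee⟧ = {Eve, Lee, Xiu} ∩ {Gus, Jo, Lee, Mae, Xiu, Yan, Zed} = {Lee, Xiu}
… ∩ ⟦left of Jo⟧ = {Lee, Xiu} ∩ {Eve, Ivy, Jo, Lee} = {Lee}
… ∩ ⟦purple⟧ = {Lee} ∩ {Ivy, Jo, Lee, Mae, Zed} = {Lee}
So ⟦purple vase which surrounded Gus in front of Lee left of Jo⟧ = {Lee}.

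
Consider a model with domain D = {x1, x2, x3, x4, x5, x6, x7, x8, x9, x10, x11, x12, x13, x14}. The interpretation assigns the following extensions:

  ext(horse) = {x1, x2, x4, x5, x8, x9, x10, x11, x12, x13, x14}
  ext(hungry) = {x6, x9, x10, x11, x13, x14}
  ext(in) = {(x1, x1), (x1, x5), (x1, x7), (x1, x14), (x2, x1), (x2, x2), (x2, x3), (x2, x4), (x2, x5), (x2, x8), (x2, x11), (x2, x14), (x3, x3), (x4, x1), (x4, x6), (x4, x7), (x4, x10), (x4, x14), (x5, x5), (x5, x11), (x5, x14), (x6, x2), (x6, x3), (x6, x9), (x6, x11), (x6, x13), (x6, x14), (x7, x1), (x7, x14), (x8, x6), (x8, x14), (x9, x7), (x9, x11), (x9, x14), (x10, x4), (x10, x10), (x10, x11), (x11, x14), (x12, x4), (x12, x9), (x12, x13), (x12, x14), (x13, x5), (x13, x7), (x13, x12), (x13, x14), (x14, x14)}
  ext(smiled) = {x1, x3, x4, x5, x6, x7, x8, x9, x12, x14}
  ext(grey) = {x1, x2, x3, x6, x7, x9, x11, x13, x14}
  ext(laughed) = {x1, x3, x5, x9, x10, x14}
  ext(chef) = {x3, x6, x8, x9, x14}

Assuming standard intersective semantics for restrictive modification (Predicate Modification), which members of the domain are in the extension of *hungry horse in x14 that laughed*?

⟦in x14⟧ = {x : ⟨x, x14⟩ ∈ ⟦in⟧} = {x1, x2, x4, x5, x6, x7, x8, x9, x11, x12, x13, x14}
⟦that laughed⟧ = ⟦laughed⟧ = {x1, x3, x5, x9, x10, x14}
⟦horse⟧ = {x1, x2, x4, x5, x8, x9, x10, x11, x12, x13, x14}
… ∩ ⟦in x14⟧ = {x1, x2, x4, x5, x8, x9, x10, x11, x12, x13, x14} ∩ {x1, x2, x4, x5, x6, x7, x8, x9, x11, x12, x13, x14} = {x1, x2, x4, x5, x8, x9, x11, x12, x13, x14}
… ∩ ⟦that laughed⟧ = {x1, x2, x4, x5, x8, x9, x11, x12, x13, x14} ∩ {x1, x3, x5, x9, x10, x14} = {x1, x5, x9, x14}
… ∩ ⟦hungry⟧ = {x1, x5, x9, x14} ∩ {x6, x9, x10, x11, x13, x14} = {x9, x14}
So ⟦hungry horse in x14 that laughed⟧ = {x9, x14}.

{x9, x14}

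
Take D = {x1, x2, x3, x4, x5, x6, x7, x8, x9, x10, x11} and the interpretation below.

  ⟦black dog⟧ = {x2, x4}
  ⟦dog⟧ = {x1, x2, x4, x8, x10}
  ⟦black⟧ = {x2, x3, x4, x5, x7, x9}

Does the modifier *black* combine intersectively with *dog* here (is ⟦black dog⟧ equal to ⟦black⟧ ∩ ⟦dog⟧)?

yes

⟦black⟧ ∩ ⟦dog⟧ = {x2, x3, x4, x5, x7, x9} ∩ {x1, x2, x4, x8, x10} = {x2, x4}
Observed ⟦black dog⟧ = {x2, x4}.
These coincide, so the modifier is intersective here.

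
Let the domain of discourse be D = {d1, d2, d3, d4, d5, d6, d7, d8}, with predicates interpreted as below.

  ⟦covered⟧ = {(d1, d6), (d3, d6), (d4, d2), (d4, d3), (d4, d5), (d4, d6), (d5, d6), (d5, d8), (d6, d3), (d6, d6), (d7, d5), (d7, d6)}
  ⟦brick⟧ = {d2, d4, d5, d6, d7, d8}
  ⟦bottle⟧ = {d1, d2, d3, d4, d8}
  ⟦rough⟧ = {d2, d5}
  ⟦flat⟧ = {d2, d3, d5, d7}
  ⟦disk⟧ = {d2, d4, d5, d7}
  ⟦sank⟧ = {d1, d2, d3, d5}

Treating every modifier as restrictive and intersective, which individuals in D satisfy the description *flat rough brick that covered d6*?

{d5}

⟦that covered d6⟧ = {x : ⟨x, d6⟩ ∈ ⟦covered⟧} = {d1, d3, d4, d5, d6, d7}
⟦brick⟧ = {d2, d4, d5, d6, d7, d8}
… ∩ ⟦that covered d6⟧ = {d2, d4, d5, d6, d7, d8} ∩ {d1, d3, d4, d5, d6, d7} = {d4, d5, d6, d7}
… ∩ ⟦flat⟧ = {d4, d5, d6, d7} ∩ {d2, d3, d5, d7} = {d5, d7}
… ∩ ⟦rough⟧ = {d5, d7} ∩ {d2, d5} = {d5}
So ⟦flat rough brick that covered d6⟧ = {d5}.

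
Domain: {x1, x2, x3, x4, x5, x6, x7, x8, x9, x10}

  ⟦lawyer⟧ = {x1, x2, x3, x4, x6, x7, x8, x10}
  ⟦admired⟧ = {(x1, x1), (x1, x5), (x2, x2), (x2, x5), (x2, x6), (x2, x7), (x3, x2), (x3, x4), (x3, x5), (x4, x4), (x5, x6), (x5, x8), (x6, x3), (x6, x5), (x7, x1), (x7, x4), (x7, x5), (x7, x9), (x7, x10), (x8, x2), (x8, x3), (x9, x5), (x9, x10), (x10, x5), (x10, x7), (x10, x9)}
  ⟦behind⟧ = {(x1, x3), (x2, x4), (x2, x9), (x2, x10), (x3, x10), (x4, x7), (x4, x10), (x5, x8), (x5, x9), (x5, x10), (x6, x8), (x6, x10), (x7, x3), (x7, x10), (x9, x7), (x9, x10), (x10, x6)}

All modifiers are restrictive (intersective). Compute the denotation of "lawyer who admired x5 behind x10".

{x2, x3, x6, x7}

⟦who admired x5⟧ = {x : ⟨x, x5⟩ ∈ ⟦admired⟧} = {x1, x2, x3, x6, x7, x9, x10}
⟦behind x10⟧ = {x : ⟨x, x10⟩ ∈ ⟦behind⟧} = {x2, x3, x4, x5, x6, x7, x9}
⟦lawyer⟧ = {x1, x2, x3, x4, x6, x7, x8, x10}
… ∩ ⟦who admired x5⟧ = {x1, x2, x3, x4, x6, x7, x8, x10} ∩ {x1, x2, x3, x6, x7, x9, x10} = {x1, x2, x3, x6, x7, x10}
… ∩ ⟦behind x10⟧ = {x1, x2, x3, x6, x7, x10} ∩ {x2, x3, x4, x5, x6, x7, x9} = {x2, x3, x6, x7}
So ⟦lawyer who admired x5 behind x10⟧ = {x2, x3, x6, x7}.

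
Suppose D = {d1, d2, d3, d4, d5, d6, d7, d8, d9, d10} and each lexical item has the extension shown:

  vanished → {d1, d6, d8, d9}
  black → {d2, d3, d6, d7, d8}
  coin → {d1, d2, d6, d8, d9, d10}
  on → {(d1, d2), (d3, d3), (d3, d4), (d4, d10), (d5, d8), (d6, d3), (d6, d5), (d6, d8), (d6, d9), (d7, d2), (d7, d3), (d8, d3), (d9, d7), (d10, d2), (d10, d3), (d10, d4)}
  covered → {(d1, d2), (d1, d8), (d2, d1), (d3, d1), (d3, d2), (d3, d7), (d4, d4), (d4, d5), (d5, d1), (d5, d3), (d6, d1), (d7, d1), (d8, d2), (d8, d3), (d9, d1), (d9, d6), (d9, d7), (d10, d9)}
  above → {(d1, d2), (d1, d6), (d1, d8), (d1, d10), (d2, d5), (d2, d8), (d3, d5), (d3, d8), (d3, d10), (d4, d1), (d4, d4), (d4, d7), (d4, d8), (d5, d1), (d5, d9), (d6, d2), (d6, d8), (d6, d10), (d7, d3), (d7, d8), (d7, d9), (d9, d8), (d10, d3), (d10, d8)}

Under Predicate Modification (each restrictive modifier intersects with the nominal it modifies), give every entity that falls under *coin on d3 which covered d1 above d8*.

{d6}

⟦on d3⟧ = {x : ⟨x, d3⟩ ∈ ⟦on⟧} = {d3, d6, d7, d8, d10}
⟦which covered d1⟧ = {x : ⟨x, d1⟩ ∈ ⟦covered⟧} = {d2, d3, d5, d6, d7, d9}
⟦above d8⟧ = {x : ⟨x, d8⟩ ∈ ⟦above⟧} = {d1, d2, d3, d4, d6, d7, d9, d10}
⟦coin⟧ = {d1, d2, d6, d8, d9, d10}
… ∩ ⟦on d3⟧ = {d1, d2, d6, d8, d9, d10} ∩ {d3, d6, d7, d8, d10} = {d6, d8, d10}
… ∩ ⟦which covered d1⟧ = {d6, d8, d10} ∩ {d2, d3, d5, d6, d7, d9} = {d6}
… ∩ ⟦above d8⟧ = {d6} ∩ {d1, d2, d3, d4, d6, d7, d9, d10} = {d6}
So ⟦coin on d3 which covered d1 above d8⟧ = {d6}.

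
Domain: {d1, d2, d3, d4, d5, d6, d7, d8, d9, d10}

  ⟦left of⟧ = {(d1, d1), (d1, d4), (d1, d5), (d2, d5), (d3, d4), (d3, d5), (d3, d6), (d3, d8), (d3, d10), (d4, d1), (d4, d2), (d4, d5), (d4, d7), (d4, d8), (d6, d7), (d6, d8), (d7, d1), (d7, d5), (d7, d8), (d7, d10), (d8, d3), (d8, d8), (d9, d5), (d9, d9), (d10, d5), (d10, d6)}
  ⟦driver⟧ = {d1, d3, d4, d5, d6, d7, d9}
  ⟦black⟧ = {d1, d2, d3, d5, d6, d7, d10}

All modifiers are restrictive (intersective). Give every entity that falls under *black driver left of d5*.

⟦left of d5⟧ = {x : ⟨x, d5⟩ ∈ ⟦left of⟧} = {d1, d2, d3, d4, d7, d9, d10}
⟦driver⟧ = {d1, d3, d4, d5, d6, d7, d9}
… ∩ ⟦left of d5⟧ = {d1, d3, d4, d5, d6, d7, d9} ∩ {d1, d2, d3, d4, d7, d9, d10} = {d1, d3, d4, d7, d9}
… ∩ ⟦black⟧ = {d1, d3, d4, d7, d9} ∩ {d1, d2, d3, d5, d6, d7, d10} = {d1, d3, d7}
So ⟦black driver left of d5⟧ = {d1, d3, d7}.

{d1, d3, d7}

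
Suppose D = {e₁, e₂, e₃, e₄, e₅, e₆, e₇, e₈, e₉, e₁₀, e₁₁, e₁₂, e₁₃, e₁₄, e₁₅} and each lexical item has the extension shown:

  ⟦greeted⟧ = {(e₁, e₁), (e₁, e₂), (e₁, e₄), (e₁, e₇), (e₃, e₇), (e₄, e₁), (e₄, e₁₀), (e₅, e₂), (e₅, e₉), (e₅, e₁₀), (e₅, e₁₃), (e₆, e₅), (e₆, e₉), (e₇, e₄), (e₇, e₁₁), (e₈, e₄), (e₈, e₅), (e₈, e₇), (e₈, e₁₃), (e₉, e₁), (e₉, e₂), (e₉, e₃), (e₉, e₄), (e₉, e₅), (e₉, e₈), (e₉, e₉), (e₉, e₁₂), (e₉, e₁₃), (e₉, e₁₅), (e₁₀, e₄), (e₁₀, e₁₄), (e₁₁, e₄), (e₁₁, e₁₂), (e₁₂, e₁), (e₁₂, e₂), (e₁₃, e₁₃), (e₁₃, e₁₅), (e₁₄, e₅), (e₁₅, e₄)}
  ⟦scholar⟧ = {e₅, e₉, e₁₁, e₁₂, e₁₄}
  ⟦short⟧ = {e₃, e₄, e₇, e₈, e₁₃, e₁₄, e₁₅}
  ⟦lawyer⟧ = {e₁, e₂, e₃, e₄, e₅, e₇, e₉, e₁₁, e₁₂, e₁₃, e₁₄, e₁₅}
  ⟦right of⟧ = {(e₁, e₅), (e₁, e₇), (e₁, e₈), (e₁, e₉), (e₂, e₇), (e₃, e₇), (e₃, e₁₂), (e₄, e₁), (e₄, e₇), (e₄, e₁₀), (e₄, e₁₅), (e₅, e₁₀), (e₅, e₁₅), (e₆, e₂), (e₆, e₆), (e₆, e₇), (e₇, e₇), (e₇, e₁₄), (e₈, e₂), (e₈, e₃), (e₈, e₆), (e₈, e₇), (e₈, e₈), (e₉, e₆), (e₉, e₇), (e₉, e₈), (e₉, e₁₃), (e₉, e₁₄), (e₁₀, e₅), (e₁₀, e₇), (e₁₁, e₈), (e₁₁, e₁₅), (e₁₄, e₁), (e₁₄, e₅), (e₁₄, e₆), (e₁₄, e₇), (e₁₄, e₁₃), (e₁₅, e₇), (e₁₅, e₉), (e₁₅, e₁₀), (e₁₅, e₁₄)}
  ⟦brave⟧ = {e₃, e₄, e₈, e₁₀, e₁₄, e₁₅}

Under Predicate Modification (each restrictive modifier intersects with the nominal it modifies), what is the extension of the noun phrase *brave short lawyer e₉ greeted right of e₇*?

⟦e₉ greeted⟧ = {x : ⟨e₉, x⟩ ∈ ⟦greeted⟧} = {e₁, e₂, e₃, e₄, e₅, e₈, e₉, e₁₂, e₁₃, e₁₅}
⟦right of e₇⟧ = {x : ⟨x, e₇⟩ ∈ ⟦right of⟧} = {e₁, e₂, e₃, e₄, e₆, e₇, e₈, e₉, e₁₀, e₁₄, e₁₅}
⟦lawyer⟧ = {e₁, e₂, e₃, e₄, e₅, e₇, e₉, e₁₁, e₁₂, e₁₃, e₁₄, e₁₅}
… ∩ ⟦e₉ greeted⟧ = {e₁, e₂, e₃, e₄, e₅, e₇, e₉, e₁₁, e₁₂, e₁₃, e₁₄, e₁₅} ∩ {e₁, e₂, e₃, e₄, e₅, e₈, e₉, e₁₂, e₁₃, e₁₅} = {e₁, e₂, e₃, e₄, e₅, e₉, e₁₂, e₁₃, e₁₅}
… ∩ ⟦right of e₇⟧ = {e₁, e₂, e₃, e₄, e₅, e₉, e₁₂, e₁₃, e₁₅} ∩ {e₁, e₂, e₃, e₄, e₆, e₇, e₈, e₉, e₁₀, e₁₄, e₁₅} = {e₁, e₂, e₃, e₄, e₉, e₁₅}
… ∩ ⟦brave⟧ = {e₁, e₂, e₃, e₄, e₉, e₁₅} ∩ {e₃, e₄, e₈, e₁₀, e₁₄, e₁₅} = {e₃, e₄, e₁₅}
… ∩ ⟦short⟧ = {e₃, e₄, e₁₅} ∩ {e₃, e₄, e₇, e₈, e₁₃, e₁₄, e₁₅} = {e₃, e₄, e₁₅}
So ⟦brave short lawyer e₉ greeted right of e₇⟧ = {e₃, e₄, e₁₅}.

{e₃, e₄, e₁₅}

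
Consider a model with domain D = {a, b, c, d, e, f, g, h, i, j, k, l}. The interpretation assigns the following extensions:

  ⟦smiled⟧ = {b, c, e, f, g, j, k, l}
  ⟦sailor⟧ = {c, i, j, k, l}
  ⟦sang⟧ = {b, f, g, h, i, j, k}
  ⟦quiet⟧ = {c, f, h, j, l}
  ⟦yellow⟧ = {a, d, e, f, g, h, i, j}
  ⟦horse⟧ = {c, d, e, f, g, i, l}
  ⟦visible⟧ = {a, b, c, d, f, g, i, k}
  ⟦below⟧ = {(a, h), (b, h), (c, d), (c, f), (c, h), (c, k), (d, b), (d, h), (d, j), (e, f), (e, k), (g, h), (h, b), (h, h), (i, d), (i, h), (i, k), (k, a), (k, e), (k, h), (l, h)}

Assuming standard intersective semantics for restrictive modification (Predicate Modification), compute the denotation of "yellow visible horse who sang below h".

⟦who sang⟧ = ⟦sang⟧ = {b, f, g, h, i, j, k}
⟦below h⟧ = {x : ⟨x, h⟩ ∈ ⟦below⟧} = {a, b, c, d, g, h, i, k, l}
⟦horse⟧ = {c, d, e, f, g, i, l}
… ∩ ⟦who sang⟧ = {c, d, e, f, g, i, l} ∩ {b, f, g, h, i, j, k} = {f, g, i}
… ∩ ⟦below h⟧ = {f, g, i} ∩ {a, b, c, d, g, h, i, k, l} = {g, i}
… ∩ ⟦yellow⟧ = {g, i} ∩ {a, d, e, f, g, h, i, j} = {g, i}
… ∩ ⟦visible⟧ = {g, i} ∩ {a, b, c, d, f, g, i, k} = {g, i}
So ⟦yellow visible horse who sang below h⟧ = {g, i}.

{g, i}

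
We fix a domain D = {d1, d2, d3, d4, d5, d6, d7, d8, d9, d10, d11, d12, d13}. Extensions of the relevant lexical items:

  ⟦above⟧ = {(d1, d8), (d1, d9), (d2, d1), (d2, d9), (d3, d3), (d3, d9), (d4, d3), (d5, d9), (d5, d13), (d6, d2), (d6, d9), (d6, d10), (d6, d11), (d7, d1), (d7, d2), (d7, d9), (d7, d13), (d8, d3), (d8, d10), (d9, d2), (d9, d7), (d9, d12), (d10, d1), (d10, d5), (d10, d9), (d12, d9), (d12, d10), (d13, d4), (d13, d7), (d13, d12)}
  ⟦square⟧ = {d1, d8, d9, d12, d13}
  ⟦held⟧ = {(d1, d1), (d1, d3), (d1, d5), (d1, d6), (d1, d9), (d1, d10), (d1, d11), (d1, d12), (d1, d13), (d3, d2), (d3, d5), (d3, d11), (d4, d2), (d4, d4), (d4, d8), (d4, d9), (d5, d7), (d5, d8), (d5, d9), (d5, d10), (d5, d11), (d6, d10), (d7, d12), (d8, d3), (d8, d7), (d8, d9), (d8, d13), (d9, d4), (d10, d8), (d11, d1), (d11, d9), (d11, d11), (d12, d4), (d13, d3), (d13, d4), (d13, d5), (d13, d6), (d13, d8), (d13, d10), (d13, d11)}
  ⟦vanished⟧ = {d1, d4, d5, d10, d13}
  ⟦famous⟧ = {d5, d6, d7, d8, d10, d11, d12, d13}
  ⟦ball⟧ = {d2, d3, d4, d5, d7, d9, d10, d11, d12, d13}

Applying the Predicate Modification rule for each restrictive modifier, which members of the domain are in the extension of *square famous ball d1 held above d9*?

⟦d1 held⟧ = {x : ⟨d1, x⟩ ∈ ⟦held⟧} = {d1, d3, d5, d6, d9, d10, d11, d12, d13}
⟦above d9⟧ = {x : ⟨x, d9⟩ ∈ ⟦above⟧} = {d1, d2, d3, d5, d6, d7, d10, d12}
⟦ball⟧ = {d2, d3, d4, d5, d7, d9, d10, d11, d12, d13}
… ∩ ⟦d1 held⟧ = {d2, d3, d4, d5, d7, d9, d10, d11, d12, d13} ∩ {d1, d3, d5, d6, d9, d10, d11, d12, d13} = {d3, d5, d9, d10, d11, d12, d13}
… ∩ ⟦above d9⟧ = {d3, d5, d9, d10, d11, d12, d13} ∩ {d1, d2, d3, d5, d6, d7, d10, d12} = {d3, d5, d10, d12}
… ∩ ⟦square⟧ = {d3, d5, d10, d12} ∩ {d1, d8, d9, d12, d13} = {d12}
… ∩ ⟦famous⟧ = {d12} ∩ {d5, d6, d7, d8, d10, d11, d12, d13} = {d12}
So ⟦square famous ball d1 held above d9⟧ = {d12}.

{d12}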